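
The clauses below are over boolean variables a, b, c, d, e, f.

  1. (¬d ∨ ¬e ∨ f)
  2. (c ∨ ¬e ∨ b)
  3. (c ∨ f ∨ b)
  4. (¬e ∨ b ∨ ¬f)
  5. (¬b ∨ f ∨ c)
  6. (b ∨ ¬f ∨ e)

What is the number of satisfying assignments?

28

Split on b, then f.
  b=1, f=1: a, c, d, e free → 2^4 = 16.
  b=1, f=0: a free; 3 ways for (c,d,e) × 2^1 = 6.
  b=0, f=1: a clause becomes empty — 0.
  b=0, f=0: a free; 3 ways for (c,d,e) × 2^1 = 6.
Total: 16 + 6 + 0 + 6 = 28.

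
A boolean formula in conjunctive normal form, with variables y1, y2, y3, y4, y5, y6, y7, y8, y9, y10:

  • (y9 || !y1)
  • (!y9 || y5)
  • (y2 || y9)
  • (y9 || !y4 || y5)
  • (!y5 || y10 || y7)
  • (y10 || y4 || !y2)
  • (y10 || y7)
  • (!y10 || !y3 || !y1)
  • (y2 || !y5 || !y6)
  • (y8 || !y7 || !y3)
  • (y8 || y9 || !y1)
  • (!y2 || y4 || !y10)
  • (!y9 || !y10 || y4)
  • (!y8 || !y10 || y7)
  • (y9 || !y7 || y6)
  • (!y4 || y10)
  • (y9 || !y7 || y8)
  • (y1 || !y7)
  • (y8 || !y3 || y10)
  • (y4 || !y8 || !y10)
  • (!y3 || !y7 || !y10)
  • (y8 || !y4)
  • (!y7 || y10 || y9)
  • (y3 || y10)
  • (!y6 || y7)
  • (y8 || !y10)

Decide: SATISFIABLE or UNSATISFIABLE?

SATISFIABLE

Set y1 = True and propagate.
  then y9 is forced to True.
  then y5 is forced to True.
Try y2 = False.
  then y6 is forced to False.
Set y3 = True and propagate.
  then y10 is forced to False.
  then y7 is forced to True.
  then y8 is forced to True.
  then y4 is forced to False.
So y1=T, y2=F, y3=T, y4=F, y5=T, y6=F, y7=T, y8=T, y9=T, y10=F is a satisfying assignment.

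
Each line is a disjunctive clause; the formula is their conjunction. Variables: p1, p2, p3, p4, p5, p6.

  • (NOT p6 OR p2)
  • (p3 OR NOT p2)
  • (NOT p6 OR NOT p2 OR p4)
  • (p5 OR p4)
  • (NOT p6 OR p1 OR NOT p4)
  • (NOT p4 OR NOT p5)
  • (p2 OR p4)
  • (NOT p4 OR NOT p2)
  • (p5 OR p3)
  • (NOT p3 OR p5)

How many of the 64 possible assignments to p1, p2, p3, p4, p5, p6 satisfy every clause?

The models are:
  p1=0 p2=1 p3=1 p4=0 p5=1 p6=0
  p1=1 p2=1 p3=1 p4=0 p5=1 p6=0
Count: 2.

2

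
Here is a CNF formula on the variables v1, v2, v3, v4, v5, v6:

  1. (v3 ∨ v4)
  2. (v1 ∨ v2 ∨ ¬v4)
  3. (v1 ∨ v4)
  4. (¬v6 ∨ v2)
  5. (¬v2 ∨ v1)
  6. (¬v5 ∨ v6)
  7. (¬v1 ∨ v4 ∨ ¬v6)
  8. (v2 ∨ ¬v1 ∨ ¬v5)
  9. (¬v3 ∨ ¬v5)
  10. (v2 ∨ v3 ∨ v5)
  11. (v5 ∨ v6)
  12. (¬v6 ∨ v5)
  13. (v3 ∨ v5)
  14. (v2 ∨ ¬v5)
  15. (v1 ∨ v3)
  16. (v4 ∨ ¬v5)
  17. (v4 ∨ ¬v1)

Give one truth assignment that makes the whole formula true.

Try v1 = True.
  then v4 is forced to True.
The remaining clauses are satisfied by v2 = True, v3 = False, v5 = True, v6 = True.
Every clause has at least one true literal under this assignment.

v1=1, v2=1, v3=0, v4=1, v5=1, v6=1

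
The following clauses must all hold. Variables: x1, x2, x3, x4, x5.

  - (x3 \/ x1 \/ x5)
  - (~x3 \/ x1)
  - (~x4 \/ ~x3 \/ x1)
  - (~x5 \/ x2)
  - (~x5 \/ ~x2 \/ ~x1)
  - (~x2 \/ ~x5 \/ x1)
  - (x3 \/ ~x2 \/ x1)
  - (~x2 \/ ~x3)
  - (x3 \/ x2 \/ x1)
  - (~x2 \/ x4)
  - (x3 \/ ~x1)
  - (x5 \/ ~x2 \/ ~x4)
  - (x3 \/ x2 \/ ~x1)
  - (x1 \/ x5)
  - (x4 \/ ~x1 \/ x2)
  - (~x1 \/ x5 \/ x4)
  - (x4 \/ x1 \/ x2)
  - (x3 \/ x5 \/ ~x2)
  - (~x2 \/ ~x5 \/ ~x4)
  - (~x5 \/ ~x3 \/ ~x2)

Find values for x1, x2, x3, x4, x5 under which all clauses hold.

x1=T  x2=F  x3=T  x4=T  x5=F

Set x1 = True and propagate.
  then x3 is forced to True.
  then x2 is forced to False.
  then x5 is forced to False.
  then x4 is forced to True.
Every clause has at least one true literal under this assignment.
Check each clause:
  1. (x5 \/ x1 \/ x3) — x1 is true.
  2. (~x3 \/ x1) — x1 is true.
  3. (x1 \/ ~x4 \/ ~x3) — x1 is true.
  4. (~x5 \/ x2) — ~x5 is true.
  5. (~x5 \/ ~x2 \/ ~x1) — ~x5 is true.
  6. (~x2 \/ x1 \/ ~x5) — x1 is true.
  7. (~x2 \/ x1 \/ x3) — x1 is true.
  8. (~x2 \/ ~x3) — ~x2 is true.
  9. (x3 \/ x1 \/ x2) — x1 is true.
  10. (~x2 \/ x4) — x4 is true.
  11. (x3 \/ ~x1) — x3 is true.
  12. (~x2 \/ x5 \/ ~x4) — ~x2 is true.
  13. (x3 \/ x2 \/ ~x1) — x3 is true.
  14. (x5 \/ x1) — x1 is true.
  15. (~x1 \/ x2 \/ x4) — x4 is true.
  16. (~x1 \/ x5 \/ x4) — x4 is true.
  17. (x1 \/ x2 \/ x4) — x1 is true.
  18. (~x2 \/ x5 \/ x3) — x3 is true.
  19. (~x5 \/ ~x2 \/ ~x4) — ~x5 is true.
  20. (~x2 \/ ~x3 \/ ~x5) — ~x5 is true.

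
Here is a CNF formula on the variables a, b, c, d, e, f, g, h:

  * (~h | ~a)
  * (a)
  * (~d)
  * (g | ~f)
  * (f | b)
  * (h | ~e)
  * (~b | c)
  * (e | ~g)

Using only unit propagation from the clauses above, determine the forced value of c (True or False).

True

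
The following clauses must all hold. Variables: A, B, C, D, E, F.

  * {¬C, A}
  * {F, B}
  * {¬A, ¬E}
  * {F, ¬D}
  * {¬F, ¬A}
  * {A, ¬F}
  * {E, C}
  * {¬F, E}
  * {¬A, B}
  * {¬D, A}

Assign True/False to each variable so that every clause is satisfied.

A=F  B=T  C=F  D=F  E=T  F=F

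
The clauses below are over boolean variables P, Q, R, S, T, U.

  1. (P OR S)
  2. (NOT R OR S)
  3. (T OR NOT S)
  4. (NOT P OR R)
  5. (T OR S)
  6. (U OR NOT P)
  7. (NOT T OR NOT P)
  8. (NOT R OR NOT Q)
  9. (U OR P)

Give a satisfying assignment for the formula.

P=0  Q=0  R=0  S=1  T=1  U=1

Check each clause:
  1. (P OR S) — S is true.
  2. (NOT R OR S) — S is true.
  3. (NOT S OR T) — T is true.
  4. (R OR NOT P) — NOT P is true.
  5. (S OR T) — S is true.
  6. (U OR NOT P) — U is true.
  7. (NOT P OR NOT T) — NOT P is true.
  8. (NOT Q OR NOT R) — NOT R is true.
  9. (U OR P) — U is true.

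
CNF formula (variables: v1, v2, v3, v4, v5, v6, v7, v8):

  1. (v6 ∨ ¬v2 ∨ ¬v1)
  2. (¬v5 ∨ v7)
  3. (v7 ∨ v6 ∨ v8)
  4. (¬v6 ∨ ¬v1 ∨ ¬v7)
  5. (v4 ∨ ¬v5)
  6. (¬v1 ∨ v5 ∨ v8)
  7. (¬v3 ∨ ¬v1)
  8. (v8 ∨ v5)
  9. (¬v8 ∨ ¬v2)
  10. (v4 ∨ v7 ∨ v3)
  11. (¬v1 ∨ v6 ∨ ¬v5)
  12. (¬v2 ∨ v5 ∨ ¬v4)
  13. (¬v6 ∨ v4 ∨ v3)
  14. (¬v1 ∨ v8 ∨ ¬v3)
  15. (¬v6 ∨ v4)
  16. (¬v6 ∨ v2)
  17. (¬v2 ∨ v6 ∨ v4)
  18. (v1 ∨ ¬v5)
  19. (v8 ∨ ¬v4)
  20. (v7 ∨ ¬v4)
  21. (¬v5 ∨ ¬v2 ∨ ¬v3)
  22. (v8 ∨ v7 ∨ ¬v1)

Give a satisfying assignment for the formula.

v1=False, v2=False, v3=False, v4=True, v5=False, v6=False, v7=True, v8=True

Check each clause:
  1. (¬v1 ∨ ¬v2 ∨ v6) — ¬v1 is true.
  2. (¬v5 ∨ v7) — ¬v5 is true.
  3. (v6 ∨ v7 ∨ v8) — v8 is true.
  4. (¬v7 ∨ ¬v1 ∨ ¬v6) — ¬v6 is true.
  5. (¬v5 ∨ v4) — ¬v5 is true.
  6. (¬v1 ∨ v5 ∨ v8) — v8 is true.
  7. (¬v3 ∨ ¬v1) — ¬v3 is true.
  8. (v5 ∨ v8) — v8 is true.
  9. (¬v8 ∨ ¬v2) — ¬v2 is true.
  10. (v3 ∨ v7 ∨ v4) — v4 is true.
  11. (¬v5 ∨ v6 ∨ ¬v1) — ¬v5 is true.
  12. (¬v4 ∨ ¬v2 ∨ v5) — ¬v2 is true.
  13. (¬v6 ∨ v3 ∨ v4) — ¬v6 is true.
  14. (v8 ∨ ¬v3 ∨ ¬v1) — v8 is true.
  15. (v4 ∨ ¬v6) — ¬v6 is true.
  16. (v2 ∨ ¬v6) — ¬v6 is true.
  17. (v4 ∨ v6 ∨ ¬v2) — v4 is true.
  18. (v1 ∨ ¬v5) — ¬v5 is true.
  19. (¬v4 ∨ v8) — v8 is true.
  20. (v7 ∨ ¬v4) — v7 is true.
  21. (¬v3 ∨ ¬v2 ∨ ¬v5) — ¬v5 is true.
  22. (v8 ∨ ¬v1 ∨ v7) — v8 is true.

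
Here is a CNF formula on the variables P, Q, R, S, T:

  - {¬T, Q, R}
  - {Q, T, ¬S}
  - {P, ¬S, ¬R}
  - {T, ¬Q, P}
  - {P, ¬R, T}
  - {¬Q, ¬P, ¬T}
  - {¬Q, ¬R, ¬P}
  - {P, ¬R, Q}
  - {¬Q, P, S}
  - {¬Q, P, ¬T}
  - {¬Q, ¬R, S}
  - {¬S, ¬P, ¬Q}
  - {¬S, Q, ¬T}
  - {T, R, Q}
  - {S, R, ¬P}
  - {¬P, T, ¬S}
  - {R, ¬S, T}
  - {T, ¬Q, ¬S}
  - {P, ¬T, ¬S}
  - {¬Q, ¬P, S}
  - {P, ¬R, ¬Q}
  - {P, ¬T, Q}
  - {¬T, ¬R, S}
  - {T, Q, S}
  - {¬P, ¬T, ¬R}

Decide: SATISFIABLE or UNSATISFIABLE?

Q = True:
  P = True:
    propagation gives T=False, R=False, S=False; an empty clause results — contradiction.
  P = False:
    propagation gives T=True; an empty clause results — contradiction.
Q = False:
  T = True:
    propagation gives R=True, P=True; an empty clause results — contradiction.
  T = False:
    propagation gives S=False; an empty clause results — contradiction.
Every branch closes, so no satisfying assignment exists.

UNSATISFIABLE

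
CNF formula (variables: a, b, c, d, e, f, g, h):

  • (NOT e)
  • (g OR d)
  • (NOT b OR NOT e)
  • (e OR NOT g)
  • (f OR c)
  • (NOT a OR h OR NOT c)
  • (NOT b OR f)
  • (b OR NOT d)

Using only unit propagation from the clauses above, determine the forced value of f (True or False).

True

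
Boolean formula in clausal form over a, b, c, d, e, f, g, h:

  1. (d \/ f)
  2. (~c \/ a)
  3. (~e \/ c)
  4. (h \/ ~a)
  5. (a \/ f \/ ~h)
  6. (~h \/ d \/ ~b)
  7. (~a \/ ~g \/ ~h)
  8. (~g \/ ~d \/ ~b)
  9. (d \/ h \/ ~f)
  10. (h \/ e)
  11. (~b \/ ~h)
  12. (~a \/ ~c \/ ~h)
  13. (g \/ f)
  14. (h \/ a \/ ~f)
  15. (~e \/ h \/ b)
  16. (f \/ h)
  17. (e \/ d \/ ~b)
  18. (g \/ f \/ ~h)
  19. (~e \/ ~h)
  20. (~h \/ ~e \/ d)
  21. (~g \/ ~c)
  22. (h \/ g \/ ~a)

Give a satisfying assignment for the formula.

a=False, b=False, c=False, d=True, e=False, f=True, g=True, h=True

Check each clause:
  1. (f \/ d) — d is true.
  2. (a \/ ~c) — ~c is true.
  3. (~e \/ c) — ~e is true.
  4. (~a \/ h) — h is true.
  5. (~h \/ f \/ a) — f is true.
  6. (d \/ ~b \/ ~h) — d is true.
  7. (~h \/ ~g \/ ~a) — ~a is true.
  8. (~b \/ ~d \/ ~g) — ~b is true.
  9. (d \/ ~f \/ h) — h is true.
  10. (e \/ h) — h is true.
  11. (~h \/ ~b) — ~b is true.
  12. (~h \/ ~c \/ ~a) — ~c is true.
  13. (f \/ g) — f is true.
  14. (a \/ h \/ ~f) — h is true.
  15. (b \/ ~e \/ h) — h is true.
  16. (h \/ f) — h is true.
  17. (d \/ ~b \/ e) — d is true.
  18. (g \/ f \/ ~h) — f is true.
  19. (~h \/ ~e) — ~e is true.
  20. (~h \/ d \/ ~e) — ~e is true.
  21. (~g \/ ~c) — ~c is true.
  22. (g \/ ~a \/ h) — h is true.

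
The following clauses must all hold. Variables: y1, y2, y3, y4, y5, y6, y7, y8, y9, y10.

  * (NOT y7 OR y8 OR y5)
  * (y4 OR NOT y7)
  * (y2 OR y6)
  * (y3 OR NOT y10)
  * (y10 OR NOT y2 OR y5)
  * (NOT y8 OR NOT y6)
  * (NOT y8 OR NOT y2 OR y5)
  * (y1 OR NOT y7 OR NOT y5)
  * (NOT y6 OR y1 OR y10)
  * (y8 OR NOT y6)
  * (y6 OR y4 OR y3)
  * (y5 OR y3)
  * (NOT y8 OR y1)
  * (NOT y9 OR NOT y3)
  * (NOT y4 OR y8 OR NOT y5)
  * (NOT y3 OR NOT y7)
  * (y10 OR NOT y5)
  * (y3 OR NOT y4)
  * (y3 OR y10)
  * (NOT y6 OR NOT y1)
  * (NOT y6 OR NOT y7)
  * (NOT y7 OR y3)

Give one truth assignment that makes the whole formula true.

y1=1, y2=1, y3=1, y4=1, y5=1, y6=0, y7=0, y8=1, y9=0, y10=1

Check each clause:
  1. (NOT y7 OR y8 OR y5) — y8 is true.
  2. (y4 OR NOT y7) — NOT y7 is true.
  3. (y2 OR y6) — y2 is true.
  4. (y3 OR NOT y10) — y3 is true.
  5. (y5 OR NOT y2 OR y10) — y10 is true.
  6. (NOT y8 OR NOT y6) — NOT y6 is true.
  7. (NOT y2 OR y5 OR NOT y8) — y5 is true.
  8. (y1 OR NOT y7 OR NOT y5) — NOT y7 is true.
  9. (NOT y6 OR y1 OR y10) — y1 is true.
  10. (y8 OR NOT y6) — y8 is true.
  11. (y6 OR y3 OR y4) — y3 is true.
  12. (y3 OR y5) — y3 is true.
  13. (NOT y8 OR y1) — y1 is true.
  14. (NOT y3 OR NOT y9) — NOT y9 is true.
  15. (NOT y4 OR y8 OR NOT y5) — y8 is true.
  16. (NOT y7 OR NOT y3) — NOT y7 is true.
  17. (y10 OR NOT y5) — y10 is true.
  18. (NOT y4 OR y3) — y3 is true.
  19. (y10 OR y3) — y10 is true.
  20. (NOT y1 OR NOT y6) — NOT y6 is true.
  21. (NOT y7 OR NOT y6) — NOT y7 is true.
  22. (NOT y7 OR y3) — NOT y7 is true.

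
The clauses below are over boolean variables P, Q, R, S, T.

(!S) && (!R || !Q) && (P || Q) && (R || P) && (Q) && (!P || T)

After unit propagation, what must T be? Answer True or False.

Unit clause (!S) sets S = False.
(Q) stands alone — Q = True.
In (!R || !Q), !Q is now false; !R must hold, so R = False.
(R || P): since R = False, the clause reduces to (P). P = True.
In (!P || T), !P is now false; T must hold, so T = True.

True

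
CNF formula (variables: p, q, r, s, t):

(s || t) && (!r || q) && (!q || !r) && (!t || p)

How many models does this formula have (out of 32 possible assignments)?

8

Split on q, then r.
  q=T, r=T: a clause becomes empty — 0.
  q=T, r=F: remaining (p,s,t) ∈ {(F,T,F); (T,F,T); (T,T,F); (T,T,T)} — 4.
  q=F, r=T: a clause becomes empty — 0.
  q=F, r=F: remaining (p,s,t) ∈ {(F,T,F); (T,F,T); (T,T,F); (T,T,T)} — 4.
Total: 0 + 4 + 0 + 4 = 8.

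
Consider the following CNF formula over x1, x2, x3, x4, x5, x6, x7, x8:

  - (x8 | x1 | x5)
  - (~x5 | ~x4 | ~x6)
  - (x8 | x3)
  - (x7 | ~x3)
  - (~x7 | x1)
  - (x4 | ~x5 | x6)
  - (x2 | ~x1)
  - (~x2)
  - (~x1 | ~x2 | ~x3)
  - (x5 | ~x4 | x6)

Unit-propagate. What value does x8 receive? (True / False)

True

(~x2) stands alone — x2 = False.
(x2 | ~x1): since x2 = False, the clause reduces to (~x1). x1 = False.
From (x1 | ~x7) and x1 = False: x7 = False.
In (x7 | ~x3), x7 is now false; ~x3 must hold, so x3 = False.
In (x3 | x8), x3 is now false; x8 must hold, so x8 = True.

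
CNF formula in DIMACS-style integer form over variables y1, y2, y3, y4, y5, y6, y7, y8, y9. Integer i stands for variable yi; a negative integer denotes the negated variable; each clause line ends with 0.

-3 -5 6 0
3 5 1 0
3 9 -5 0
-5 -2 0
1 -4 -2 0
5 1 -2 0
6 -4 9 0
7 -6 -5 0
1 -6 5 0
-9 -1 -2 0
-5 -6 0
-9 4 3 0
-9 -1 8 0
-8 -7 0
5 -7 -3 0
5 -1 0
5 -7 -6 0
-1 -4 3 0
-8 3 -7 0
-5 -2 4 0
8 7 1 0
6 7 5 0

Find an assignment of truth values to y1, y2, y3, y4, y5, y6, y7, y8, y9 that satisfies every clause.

y1 = F  y2 = F  y3 = F  y4 = T  y5 = T  y6 = F  y7 = T  y8 = F  y9 = T

y2 occurs only negated in the remaining clauses — set y2 = False.
Set y1 = False and propagate.
For the remaining variables, y3 = False, y4 = True, y5 = True, y6 = False, y7 = True, y8 = False, y9 = True works.
Every clause has at least one true literal under this assignment.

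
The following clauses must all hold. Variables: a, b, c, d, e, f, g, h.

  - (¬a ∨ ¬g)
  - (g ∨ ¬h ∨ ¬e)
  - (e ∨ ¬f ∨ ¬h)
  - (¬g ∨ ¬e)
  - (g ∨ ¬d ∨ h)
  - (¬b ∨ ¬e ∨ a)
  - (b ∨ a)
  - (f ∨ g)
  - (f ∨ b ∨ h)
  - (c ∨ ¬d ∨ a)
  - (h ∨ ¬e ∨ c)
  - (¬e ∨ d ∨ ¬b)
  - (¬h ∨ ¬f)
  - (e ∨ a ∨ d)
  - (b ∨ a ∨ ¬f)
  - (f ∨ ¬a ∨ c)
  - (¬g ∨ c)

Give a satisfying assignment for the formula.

a = True  b = False  c = False  d = False  e = False  f = True  g = False  h = False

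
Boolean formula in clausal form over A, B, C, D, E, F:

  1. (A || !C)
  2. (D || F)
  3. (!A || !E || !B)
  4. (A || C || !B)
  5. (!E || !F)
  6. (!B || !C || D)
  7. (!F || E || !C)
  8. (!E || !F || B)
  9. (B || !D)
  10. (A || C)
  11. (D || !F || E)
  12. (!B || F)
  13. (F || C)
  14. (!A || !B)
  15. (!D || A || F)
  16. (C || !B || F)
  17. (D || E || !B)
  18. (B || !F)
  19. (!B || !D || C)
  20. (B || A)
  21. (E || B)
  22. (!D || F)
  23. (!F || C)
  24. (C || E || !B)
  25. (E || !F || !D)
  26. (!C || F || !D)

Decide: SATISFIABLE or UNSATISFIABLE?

UNSATISFIABLE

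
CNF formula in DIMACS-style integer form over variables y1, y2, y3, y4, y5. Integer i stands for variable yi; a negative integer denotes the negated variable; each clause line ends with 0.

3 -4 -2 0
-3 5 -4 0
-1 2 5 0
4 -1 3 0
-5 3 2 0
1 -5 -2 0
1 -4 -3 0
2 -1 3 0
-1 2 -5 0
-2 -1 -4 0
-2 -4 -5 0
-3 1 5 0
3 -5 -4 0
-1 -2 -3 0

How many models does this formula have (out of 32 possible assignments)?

4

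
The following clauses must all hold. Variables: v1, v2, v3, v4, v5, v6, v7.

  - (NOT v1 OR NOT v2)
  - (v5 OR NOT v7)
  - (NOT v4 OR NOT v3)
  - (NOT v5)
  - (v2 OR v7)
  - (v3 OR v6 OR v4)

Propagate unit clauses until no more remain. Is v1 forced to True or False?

False

(NOT v5) is a unit clause: v5 = False.
From (NOT v7 OR v5) and v5 = False: v7 = False.
From (v2 OR v7) and v7 = False: v2 = True.
(NOT v1 OR NOT v2): since v2 = True, the clause reduces to (NOT v1). v1 = False.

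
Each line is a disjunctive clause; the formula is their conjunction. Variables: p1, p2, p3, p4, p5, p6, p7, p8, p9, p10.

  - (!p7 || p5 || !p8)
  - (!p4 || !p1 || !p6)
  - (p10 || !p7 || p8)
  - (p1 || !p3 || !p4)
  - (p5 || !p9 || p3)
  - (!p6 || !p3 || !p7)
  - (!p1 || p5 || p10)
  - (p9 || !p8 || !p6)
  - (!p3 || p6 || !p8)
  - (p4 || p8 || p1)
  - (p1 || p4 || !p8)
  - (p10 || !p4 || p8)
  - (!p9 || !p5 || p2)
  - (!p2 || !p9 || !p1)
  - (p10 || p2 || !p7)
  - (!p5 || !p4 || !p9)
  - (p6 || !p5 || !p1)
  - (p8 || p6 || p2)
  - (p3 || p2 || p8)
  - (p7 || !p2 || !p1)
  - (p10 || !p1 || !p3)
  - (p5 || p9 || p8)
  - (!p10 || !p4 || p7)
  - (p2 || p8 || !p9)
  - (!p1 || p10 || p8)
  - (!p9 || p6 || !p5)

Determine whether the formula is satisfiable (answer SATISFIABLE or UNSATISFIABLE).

SATISFIABLE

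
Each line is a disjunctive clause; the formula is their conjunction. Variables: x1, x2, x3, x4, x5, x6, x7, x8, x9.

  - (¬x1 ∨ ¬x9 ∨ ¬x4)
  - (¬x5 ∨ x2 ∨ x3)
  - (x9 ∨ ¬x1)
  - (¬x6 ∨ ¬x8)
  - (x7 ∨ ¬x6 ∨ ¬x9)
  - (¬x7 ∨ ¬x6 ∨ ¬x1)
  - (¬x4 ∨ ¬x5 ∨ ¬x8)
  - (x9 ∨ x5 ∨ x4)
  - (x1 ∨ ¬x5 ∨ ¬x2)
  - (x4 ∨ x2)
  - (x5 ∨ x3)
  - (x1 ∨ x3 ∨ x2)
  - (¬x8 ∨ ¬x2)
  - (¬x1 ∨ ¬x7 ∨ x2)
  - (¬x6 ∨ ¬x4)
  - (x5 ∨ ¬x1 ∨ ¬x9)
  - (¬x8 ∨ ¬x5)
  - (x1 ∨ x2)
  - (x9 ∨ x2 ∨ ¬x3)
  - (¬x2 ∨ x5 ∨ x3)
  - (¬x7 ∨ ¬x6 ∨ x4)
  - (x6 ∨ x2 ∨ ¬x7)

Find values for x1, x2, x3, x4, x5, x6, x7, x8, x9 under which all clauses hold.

Pure literal: x8 appears only negated; assign x8 = False.
Branch on x1: take x1 = True.
  then x9 is forced to True.
  then x4 is forced to False.
  then x2 is forced to True.
  then x5 is forced to True.
Branch on x6: take x6 = False.
x3, x7 are now unconstrained; take x3 = True, x7 = True.

x1=True, x2=True, x3=True, x4=False, x5=True, x6=False, x7=True, x8=False, x9=True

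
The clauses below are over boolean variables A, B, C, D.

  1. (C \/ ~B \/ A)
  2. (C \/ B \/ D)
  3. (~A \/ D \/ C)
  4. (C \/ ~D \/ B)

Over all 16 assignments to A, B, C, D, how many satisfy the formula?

9

Split on C, then B.
  C=T, B=T: remaining (A,D) ∈ {(F,F); (F,T); (T,F); (T,T)} — 4.
  C=T, B=F: remaining (A,D) ∈ {(F,F); (F,T); (T,F); (T,T)} — 4.
  C=F, B=T: remaining (A,D) ∈ {(T,T)} — 1.
  C=F, B=F: a clause becomes empty — 0.
Total: 4 + 4 + 1 + 0 = 9.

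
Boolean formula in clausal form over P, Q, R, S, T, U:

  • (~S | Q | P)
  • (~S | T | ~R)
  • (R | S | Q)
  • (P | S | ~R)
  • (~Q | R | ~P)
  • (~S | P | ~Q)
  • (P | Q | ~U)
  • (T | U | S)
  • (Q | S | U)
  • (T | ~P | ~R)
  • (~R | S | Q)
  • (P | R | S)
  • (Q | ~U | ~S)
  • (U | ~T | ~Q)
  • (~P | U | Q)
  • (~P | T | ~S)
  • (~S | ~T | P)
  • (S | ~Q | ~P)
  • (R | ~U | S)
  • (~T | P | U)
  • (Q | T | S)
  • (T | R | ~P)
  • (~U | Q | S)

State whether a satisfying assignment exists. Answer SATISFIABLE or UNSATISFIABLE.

SATISFIABLE

Set P = True and propagate.
Branch on Q: take Q = True.
  then R is forced to True.
  then T is forced to True.
  then U is forced to True.
  then S is forced to True.
So P=1  Q=1  R=1  S=1  T=1  U=1 is a satisfying assignment.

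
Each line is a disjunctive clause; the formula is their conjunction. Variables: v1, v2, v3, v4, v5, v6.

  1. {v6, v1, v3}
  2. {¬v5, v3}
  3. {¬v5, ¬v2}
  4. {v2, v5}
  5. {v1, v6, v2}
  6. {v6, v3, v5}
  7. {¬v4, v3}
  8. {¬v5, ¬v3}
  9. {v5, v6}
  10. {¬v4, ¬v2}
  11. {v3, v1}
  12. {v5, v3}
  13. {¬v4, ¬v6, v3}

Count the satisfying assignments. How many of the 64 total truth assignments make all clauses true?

The models are:
  v1=F v2=T v3=T v4=F v5=F v6=T
  v1=T v2=T v3=T v4=F v5=F v6=T
That's 2 in total.

2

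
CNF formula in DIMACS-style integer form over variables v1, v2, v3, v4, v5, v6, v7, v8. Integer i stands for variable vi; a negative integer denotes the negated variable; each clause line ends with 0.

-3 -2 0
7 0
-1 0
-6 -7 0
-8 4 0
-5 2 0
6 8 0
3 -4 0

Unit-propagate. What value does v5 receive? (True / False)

False

(v7) is a unit clause: v7 = True.
(~v1) is a unit clause: v1 = False.
(~v6 \/ ~v7) with v7 = True leaves only ~v6, so v6 = False.
(v8 \/ v6): since v6 = False, the clause reduces to (v8). v8 = True.
From (~v8 \/ v4) and v8 = True: v4 = True.
In (v3 \/ ~v4), ~v4 is now false; v3 must hold, so v3 = True.
(~v2 \/ ~v3): since v3 = True, the clause reduces to (~v2). v2 = False.
(v2 \/ ~v5) with v2 = False leaves only ~v5, so v5 = False.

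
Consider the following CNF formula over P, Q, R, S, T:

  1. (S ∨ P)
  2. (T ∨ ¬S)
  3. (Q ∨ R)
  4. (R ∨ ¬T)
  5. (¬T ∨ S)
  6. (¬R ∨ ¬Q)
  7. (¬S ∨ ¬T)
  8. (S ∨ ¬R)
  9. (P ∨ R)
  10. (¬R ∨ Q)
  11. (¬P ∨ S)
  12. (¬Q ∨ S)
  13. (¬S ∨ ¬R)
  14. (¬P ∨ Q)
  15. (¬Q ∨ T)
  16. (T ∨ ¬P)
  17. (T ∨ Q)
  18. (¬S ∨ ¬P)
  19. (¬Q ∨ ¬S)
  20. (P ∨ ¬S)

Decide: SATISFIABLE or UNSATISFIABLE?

UNSATISFIABLE

S = True:
  propagation gives T=True; an empty clause results — contradiction.
S = False:
  propagation gives P=True; an empty clause results — contradiction.
Every branch closes, so no satisfying assignment exists.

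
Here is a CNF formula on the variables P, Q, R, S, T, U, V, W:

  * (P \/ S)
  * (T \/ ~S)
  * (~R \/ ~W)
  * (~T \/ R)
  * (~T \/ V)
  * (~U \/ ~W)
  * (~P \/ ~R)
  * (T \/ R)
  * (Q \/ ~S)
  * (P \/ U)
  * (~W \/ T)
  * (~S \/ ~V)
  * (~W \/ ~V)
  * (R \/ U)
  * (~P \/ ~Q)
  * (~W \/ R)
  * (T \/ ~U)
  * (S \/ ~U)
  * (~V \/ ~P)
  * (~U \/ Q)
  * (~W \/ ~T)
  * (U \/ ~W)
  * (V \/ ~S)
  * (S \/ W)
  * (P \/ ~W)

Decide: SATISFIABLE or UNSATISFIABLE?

W = True:
  propagation gives R=False; an empty clause results — contradiction.
W = False:
  propagation gives S=True, T=True, R=True, V=True; an empty clause results — contradiction.
Every branch closes, so no satisfying assignment exists.

UNSATISFIABLE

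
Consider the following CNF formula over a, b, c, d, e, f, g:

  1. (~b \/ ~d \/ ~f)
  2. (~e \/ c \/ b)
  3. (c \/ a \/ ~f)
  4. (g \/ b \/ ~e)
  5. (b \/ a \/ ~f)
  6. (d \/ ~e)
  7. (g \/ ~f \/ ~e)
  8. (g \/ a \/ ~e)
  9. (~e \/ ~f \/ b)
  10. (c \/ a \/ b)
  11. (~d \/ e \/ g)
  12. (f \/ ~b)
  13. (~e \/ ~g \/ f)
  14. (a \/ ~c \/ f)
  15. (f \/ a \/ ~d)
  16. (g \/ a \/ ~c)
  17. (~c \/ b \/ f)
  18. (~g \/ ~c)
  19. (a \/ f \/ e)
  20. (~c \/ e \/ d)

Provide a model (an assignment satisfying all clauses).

a=True, b=False, c=False, d=True, e=False, f=False, g=True

Pure literal: a appears only positively; assign a = True.
Set b = False and propagate.
The remaining clauses are satisfied by c = False, d = True, e = False, f = False, g = True.
Every clause has at least one true literal under this assignment.
Check each clause:
  1. (~f \/ ~d \/ ~b) — ~f is true.
  2. (b \/ c \/ ~e) — ~e is true.
  3. (~f \/ c \/ a) — a is true.
  4. (~e \/ g \/ b) — ~e is true.
  5. (~f \/ a \/ b) — a is true.
  6. (d \/ ~e) — ~e is true.
  7. (~f \/ g \/ ~e) — ~f is true.
  8. (g \/ a \/ ~e) — a is true.
  9. (~f \/ b \/ ~e) — ~f is true.
  10. (c \/ b \/ a) — a is true.
  11. (e \/ g \/ ~d) — g is true.
  12. (f \/ ~b) — ~b is true.
  13. (~g \/ ~e \/ f) — ~e is true.
  14. (f \/ a \/ ~c) — a is true.
  15. (f \/ a \/ ~d) — a is true.
  16. (~c \/ a \/ g) — a is true.
  17. (b \/ f \/ ~c) — ~c is true.
  18. (~g \/ ~c) — ~c is true.
  19. (a \/ f \/ e) — a is true.
  20. (e \/ ~c \/ d) — ~c is true.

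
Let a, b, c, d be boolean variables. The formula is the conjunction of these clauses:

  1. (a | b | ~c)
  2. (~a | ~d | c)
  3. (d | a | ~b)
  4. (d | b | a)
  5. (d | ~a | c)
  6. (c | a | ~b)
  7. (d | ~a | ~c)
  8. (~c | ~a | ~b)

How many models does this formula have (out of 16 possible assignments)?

3

Satisfying assignments:
  a=0 b=0 c=0 d=1
  a=0 b=1 c=1 d=1
  a=1 b=0 c=1 d=1
Count: 3.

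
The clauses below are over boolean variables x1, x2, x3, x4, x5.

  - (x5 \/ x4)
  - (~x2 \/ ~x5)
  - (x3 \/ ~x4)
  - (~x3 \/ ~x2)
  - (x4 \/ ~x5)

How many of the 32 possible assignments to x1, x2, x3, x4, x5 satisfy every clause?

Satisfying assignments:
  x1=F x2=F x3=T x4=T x5=F
  x1=F x2=F x3=T x4=T x5=T
  x1=T x2=F x3=T x4=T x5=F
  x1=T x2=F x3=T x4=T x5=T
Count: 4.

4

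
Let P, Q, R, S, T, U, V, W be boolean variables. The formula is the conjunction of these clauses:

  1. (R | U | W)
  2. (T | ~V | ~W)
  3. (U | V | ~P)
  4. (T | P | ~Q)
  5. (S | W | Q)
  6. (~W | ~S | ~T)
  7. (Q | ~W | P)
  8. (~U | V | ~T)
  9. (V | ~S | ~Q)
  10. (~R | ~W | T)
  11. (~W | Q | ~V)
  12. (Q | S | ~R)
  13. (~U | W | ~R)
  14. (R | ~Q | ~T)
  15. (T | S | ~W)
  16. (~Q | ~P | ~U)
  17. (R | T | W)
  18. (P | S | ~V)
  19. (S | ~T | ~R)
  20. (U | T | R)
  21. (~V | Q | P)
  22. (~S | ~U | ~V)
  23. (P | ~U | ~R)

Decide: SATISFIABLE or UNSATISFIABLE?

Set P = True and propagate.
Try Q = False.
Try R = True.
  then S is forced to True.
For the remaining variables, T = True, U = False, V = True, W = False works.
Every clause has at least one true literal under this assignment.
So P=1, Q=0, R=1, S=1, T=1, U=0, V=1, W=0 is a satisfying assignment.

SATISFIABLE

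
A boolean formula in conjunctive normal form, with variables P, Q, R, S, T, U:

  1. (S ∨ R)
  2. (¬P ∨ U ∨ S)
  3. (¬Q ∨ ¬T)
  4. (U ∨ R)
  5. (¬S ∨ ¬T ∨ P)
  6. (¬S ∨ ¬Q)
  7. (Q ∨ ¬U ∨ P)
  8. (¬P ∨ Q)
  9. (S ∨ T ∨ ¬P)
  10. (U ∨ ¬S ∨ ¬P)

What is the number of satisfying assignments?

5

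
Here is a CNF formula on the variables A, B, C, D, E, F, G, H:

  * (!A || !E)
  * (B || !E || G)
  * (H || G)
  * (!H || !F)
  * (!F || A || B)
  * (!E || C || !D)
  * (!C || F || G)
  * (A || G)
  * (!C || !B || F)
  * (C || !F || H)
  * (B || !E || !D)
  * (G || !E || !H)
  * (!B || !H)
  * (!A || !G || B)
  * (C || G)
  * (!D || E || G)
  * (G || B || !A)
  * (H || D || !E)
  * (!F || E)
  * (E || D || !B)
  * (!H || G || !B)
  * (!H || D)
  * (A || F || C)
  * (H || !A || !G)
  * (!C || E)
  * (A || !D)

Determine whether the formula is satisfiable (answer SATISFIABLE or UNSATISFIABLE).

G = True:
  E = True:
    propagation gives A=False, D=False, H=True; an empty clause results — contradiction.
  E = False:
    propagation gives F=False, C=False, A=True, B=True; an empty clause results — contradiction.
G = False:
  propagation gives H=True, F=False, C=False; an empty clause results — contradiction.
Every branch closes, so no satisfying assignment exists.

UNSATISFIABLE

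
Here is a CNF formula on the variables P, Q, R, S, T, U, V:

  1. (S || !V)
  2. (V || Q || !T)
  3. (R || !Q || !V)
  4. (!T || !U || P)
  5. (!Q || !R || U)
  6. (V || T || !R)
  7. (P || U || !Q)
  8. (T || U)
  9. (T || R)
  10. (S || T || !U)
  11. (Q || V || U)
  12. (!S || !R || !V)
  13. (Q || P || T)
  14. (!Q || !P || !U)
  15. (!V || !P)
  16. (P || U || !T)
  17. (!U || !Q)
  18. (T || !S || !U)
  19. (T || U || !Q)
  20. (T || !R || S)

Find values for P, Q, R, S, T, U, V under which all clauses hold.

P=T, Q=T, R=F, S=F, T=T, U=F, V=F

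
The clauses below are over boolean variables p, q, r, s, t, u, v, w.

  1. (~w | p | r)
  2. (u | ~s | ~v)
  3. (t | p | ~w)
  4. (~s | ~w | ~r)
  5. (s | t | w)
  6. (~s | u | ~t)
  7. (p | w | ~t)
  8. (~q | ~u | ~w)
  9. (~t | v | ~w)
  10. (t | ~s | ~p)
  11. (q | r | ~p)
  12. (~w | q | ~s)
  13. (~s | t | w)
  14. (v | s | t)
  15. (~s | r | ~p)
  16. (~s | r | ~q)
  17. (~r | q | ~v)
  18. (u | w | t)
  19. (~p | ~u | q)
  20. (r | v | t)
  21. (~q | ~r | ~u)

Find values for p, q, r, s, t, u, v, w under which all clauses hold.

p=1, q=1, r=0, s=0, t=1, u=1, v=0, w=0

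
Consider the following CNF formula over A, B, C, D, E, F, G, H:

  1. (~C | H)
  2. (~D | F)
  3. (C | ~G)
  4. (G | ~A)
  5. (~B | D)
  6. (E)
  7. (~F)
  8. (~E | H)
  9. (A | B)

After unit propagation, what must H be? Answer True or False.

Unit clause (E) sets E = True.
Unit clause (~F) sets F = False.
In (F | ~D), F is now false; ~D must hold, so D = False.
(~B | D) with D = False leaves only ~B, so B = False.
From (~E | H) and E = True: H = True.

True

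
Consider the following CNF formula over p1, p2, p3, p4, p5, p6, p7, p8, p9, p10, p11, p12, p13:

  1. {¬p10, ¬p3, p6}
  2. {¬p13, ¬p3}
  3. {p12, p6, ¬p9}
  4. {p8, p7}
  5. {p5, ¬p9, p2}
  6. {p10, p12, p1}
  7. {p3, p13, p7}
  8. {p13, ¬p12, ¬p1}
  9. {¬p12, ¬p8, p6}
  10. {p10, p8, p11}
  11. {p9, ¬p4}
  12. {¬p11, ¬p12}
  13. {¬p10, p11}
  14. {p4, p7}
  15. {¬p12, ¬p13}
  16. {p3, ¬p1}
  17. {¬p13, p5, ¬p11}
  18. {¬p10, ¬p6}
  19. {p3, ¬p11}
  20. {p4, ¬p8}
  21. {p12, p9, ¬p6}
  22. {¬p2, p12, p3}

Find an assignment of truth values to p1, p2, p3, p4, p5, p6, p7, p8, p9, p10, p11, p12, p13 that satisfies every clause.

p1 = 1, p2 = 1, p3 = 1, p4 = 0, p5 = 1, p6 = 0, p7 = 1, p8 = 0, p9 = 0, p10 = 0, p11 = 1, p12 = 0, p13 = 0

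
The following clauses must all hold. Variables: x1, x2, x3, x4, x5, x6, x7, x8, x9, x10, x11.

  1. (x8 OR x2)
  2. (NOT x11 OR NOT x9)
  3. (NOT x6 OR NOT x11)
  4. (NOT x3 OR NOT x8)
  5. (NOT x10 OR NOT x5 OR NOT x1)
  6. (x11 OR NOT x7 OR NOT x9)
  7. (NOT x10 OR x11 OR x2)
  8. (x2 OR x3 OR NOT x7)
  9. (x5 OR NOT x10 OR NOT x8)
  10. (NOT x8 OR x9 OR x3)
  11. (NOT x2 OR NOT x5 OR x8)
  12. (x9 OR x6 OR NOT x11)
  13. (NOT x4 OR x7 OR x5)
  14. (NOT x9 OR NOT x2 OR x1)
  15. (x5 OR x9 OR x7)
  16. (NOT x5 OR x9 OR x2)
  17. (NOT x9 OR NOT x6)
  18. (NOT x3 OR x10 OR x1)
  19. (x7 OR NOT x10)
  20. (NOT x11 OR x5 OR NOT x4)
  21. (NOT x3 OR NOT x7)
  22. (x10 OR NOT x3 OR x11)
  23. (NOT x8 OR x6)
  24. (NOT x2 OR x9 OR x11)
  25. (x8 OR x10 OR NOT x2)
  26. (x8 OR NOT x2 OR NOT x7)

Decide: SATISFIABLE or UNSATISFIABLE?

UNSATISFIABLE

x2 = True:
  x9 = True:
    propagation gives x11=False, x7=False, x1=True, x6=False; an empty clause results — contradiction.
  x9 = False:
    propagation gives x11=True, x6=False; an empty clause results — contradiction.
x2 = False:
  propagation gives x8=True, x3=False, x7=False, x9=True; an empty clause results — contradiction.
Every branch closes, so no satisfying assignment exists.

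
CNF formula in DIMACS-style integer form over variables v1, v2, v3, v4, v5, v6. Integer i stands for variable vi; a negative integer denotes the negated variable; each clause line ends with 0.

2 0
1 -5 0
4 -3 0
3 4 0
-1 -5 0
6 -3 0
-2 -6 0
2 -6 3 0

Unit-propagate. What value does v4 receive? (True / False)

True

(v2) stands alone — v2 = True.
(~v2 | ~v6): since v2 = True, the clause reduces to (~v6). v6 = False.
(~v3 | v6) with v6 = False leaves only ~v3, so v3 = False.
(v3 | v4): since v3 = False, the clause reduces to (v4). v4 = True.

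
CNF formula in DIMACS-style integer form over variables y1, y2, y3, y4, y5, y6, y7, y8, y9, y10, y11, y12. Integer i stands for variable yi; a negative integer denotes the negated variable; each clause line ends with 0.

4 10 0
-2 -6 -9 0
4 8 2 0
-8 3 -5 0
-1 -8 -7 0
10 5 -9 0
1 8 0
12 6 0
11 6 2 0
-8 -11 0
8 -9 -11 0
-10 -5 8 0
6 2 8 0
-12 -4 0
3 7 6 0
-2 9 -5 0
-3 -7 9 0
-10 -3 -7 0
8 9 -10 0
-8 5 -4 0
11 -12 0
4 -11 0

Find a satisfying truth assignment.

Set y1 = True and propagate.
Set y2 = False and propagate.
Set y3 = False and propagate.
For the remaining variables, y4 = True, y5 = True, y6 = True, y7 = True, y8 = False, y9 = False, y10 = False, y11 = False, y12 = False works.
Every clause has at least one true literal under this assignment.

y1 = T  y2 = F  y3 = F  y4 = T  y5 = T  y6 = T  y7 = T  y8 = F  y9 = F  y10 = F  y11 = F  y12 = F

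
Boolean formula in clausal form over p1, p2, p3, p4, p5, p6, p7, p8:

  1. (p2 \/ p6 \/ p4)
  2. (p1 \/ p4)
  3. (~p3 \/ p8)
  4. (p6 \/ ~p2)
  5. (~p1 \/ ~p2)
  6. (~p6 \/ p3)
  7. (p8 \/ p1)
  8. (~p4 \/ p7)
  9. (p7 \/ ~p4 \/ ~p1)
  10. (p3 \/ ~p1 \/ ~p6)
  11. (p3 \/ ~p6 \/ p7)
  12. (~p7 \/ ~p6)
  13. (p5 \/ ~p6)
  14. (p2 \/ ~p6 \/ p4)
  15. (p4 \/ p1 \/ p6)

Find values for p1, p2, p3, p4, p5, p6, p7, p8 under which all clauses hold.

Pure literal: p5 appears only positively; assign p5 = True.
Set p1 = True and propagate.
  then p2 is forced to False.
Set p3 = False and propagate.
  then p6 is forced to False.
  then p4 is forced to True.
  then p7 is forced to True.
p8 is now unconstrained; take p8 = False.

p1=T, p2=F, p3=F, p4=T, p5=T, p6=F, p7=T, p8=F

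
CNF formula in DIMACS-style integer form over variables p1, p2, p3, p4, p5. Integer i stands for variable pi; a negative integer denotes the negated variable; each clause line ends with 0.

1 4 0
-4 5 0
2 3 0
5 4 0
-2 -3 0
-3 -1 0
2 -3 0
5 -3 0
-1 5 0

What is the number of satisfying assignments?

The models are:
  p1=F p2=T p3=F p4=T p5=T
  p1=T p2=T p3=F p4=F p5=T
  p1=T p2=T p3=F p4=T p5=T
Count: 3.

3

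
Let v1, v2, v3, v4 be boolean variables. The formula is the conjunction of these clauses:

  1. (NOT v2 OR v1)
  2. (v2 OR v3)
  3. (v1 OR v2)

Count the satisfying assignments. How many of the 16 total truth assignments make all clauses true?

6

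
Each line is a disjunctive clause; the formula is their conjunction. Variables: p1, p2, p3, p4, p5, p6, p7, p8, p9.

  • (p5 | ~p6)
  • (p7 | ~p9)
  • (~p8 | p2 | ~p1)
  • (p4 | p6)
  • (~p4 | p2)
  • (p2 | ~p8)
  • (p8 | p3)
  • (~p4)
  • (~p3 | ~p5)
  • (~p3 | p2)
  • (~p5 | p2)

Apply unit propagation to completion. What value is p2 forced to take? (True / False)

True

(~p4) is a unit clause: p4 = False.
In (p4 | p6), p4 is now false; p6 must hold, so p6 = True.
(~p6 | p5) with p6 = True leaves only p5, so p5 = True.
In (~p5 | ~p3), ~p5 is now false; ~p3 must hold, so p3 = False.
From (p3 | p8) and p3 = False: p8 = True.
From (~p8 | p2) and p8 = True: p2 = True.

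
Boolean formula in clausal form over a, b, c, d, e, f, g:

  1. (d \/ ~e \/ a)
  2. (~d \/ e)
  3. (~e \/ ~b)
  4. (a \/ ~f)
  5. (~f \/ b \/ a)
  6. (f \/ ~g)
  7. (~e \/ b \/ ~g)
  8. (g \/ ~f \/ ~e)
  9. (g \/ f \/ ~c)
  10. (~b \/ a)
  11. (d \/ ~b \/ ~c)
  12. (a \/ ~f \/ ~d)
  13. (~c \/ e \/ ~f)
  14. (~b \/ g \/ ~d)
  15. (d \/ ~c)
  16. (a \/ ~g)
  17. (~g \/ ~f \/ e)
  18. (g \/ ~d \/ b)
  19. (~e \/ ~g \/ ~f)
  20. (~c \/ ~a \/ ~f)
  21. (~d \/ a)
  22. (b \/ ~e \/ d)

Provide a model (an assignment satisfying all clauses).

a=True, b=False, c=False, d=False, e=False, f=False, g=False

c occurs only negated in the remaining clauses — set c = False.
Branch on a: take a = True.
The remaining clauses are satisfied by b = False, d = False, e = False, f = False, g = False.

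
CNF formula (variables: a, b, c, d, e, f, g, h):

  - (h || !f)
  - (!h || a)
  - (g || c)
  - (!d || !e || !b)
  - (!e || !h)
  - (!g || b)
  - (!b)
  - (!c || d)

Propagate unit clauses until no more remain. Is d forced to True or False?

True

(!b) is a unit clause: b = False.
In (!g || b), b is now false; !g must hold, so g = False.
(g || c): since g = False, the clause reduces to (c). c = True.
In (!c || d), !c is now false; d must hold, so d = True.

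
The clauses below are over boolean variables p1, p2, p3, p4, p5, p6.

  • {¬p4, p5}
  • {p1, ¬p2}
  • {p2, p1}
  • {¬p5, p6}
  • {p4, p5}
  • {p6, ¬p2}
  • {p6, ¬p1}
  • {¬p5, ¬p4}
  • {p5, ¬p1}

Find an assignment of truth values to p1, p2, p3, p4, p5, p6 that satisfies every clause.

p1 = T, p2 = F, p3 = F, p4 = F, p5 = T, p6 = T

Pure literal: p6 appears only positively; assign p6 = True.
Try p1 = True.
  then p5 is forced to True.
  then p4 is forced to False.
p2, p3 are now unconstrained; take p2 = False, p3 = False.
Check each clause:
  1. {p5, ¬p4} — ¬p4 is true.
  2. {p1, ¬p2} — p1 is true.
  3. {p2, p1} — p1 is true.
  4. {¬p5, p6} — p6 is true.
  5. {p5, p4} — p5 is true.
  6. {¬p2, p6} — p6 is true.
  7. {p6, ¬p1} — p6 is true.
  8. {¬p4, ¬p5} — ¬p4 is true.
  9. {p5, ¬p1} — p5 is true.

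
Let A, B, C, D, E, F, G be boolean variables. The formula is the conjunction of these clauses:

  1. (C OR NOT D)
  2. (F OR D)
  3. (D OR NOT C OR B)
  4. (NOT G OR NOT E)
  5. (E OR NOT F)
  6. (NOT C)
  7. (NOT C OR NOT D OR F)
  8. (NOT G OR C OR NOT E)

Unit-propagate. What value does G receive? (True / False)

(NOT C) stands alone — C = False.
In (NOT D OR C), C is now false; NOT D must hold, so D = False.
(F OR D) with D = False leaves only F, so F = True.
From (E OR NOT F) and F = True: E = True.
(NOT G OR NOT E): since E = True, the clause reduces to (NOT G). G = False.

False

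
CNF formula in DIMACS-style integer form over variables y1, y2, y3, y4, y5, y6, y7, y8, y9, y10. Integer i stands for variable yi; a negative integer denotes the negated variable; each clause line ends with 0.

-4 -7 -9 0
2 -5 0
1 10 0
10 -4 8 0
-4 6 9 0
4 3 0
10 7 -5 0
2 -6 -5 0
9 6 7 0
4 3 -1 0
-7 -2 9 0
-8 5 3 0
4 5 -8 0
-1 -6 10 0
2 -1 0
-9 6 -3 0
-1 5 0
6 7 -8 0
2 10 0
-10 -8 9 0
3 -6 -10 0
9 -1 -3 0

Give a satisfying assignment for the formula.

y1 = F, y2 = T, y3 = T, y4 = F, y5 = T, y6 = T, y7 = F, y8 = F, y9 = T, y10 = T

Try y1 = False.
  then y10 is forced to True.
The remaining clauses are satisfied by y2 = True, y3 = True, y4 = False, y5 = True, y6 = True, y7 = False, y8 = False, y9 = True.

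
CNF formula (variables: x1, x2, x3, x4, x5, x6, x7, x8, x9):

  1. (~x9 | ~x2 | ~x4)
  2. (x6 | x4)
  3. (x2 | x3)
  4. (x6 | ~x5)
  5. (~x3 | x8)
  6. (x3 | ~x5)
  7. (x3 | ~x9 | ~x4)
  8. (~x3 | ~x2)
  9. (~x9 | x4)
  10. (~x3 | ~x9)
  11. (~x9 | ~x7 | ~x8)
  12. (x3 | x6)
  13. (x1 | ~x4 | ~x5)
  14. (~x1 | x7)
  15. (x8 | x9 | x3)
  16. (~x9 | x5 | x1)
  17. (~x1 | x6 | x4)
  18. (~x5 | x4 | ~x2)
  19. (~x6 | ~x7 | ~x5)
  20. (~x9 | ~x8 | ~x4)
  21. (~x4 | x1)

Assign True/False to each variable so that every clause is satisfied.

x1 = 0, x2 = 0, x3 = 1, x4 = 0, x5 = 1, x6 = 1, x7 = 0, x8 = 1, x9 = 0

Check each clause:
  1. (~x2 | ~x9 | ~x4) — ~x4 is true.
  2. (x6 | x4) — x6 is true.
  3. (x3 | x2) — x3 is true.
  4. (x6 | ~x5) — x6 is true.
  5. (~x3 | x8) — x8 is true.
  6. (x3 | ~x5) — x3 is true.
  7. (x3 | ~x9 | ~x4) — x3 is true.
  8. (~x3 | ~x2) — ~x2 is true.
  9. (x4 | ~x9) — ~x9 is true.
  10. (~x3 | ~x9) — ~x9 is true.
  11. (~x9 | ~x7 | ~x8) — ~x7 is true.
  12. (x6 | x3) — x3 is true.
  13. (~x5 | ~x4 | x1) — ~x4 is true.
  14. (x7 | ~x1) — ~x1 is true.
  15. (x9 | x3 | x8) — x8 is true.
  16. (x1 | ~x9 | x5) — x5 is true.
  17. (x6 | x4 | ~x1) — ~x1 is true.
  18. (~x2 | x4 | ~x5) — ~x2 is true.
  19. (~x5 | ~x7 | ~x6) — ~x7 is true.
  20. (~x9 | ~x8 | ~x4) — ~x4 is true.
  21. (~x4 | x1) — ~x4 is true.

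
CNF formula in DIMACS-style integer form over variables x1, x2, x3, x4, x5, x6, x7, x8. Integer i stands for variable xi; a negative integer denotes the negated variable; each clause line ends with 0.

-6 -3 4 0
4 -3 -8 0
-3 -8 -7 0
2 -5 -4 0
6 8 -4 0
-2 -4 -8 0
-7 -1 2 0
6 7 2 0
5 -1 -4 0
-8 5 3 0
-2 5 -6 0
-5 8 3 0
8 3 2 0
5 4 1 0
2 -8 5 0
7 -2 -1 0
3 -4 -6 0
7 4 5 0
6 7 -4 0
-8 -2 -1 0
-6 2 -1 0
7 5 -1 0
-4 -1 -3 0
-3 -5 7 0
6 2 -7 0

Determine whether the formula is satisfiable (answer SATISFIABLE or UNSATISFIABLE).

Branch on x1: take x1 = True.
Set x2 = True and propagate.
  then x7 is forced to True.
  then x8 is forced to False.
The remaining clauses are satisfied by x3 = True, x4 = False, x5 = True, x6 = False.
So x1=T, x2=T, x3=T, x4=F, x5=T, x6=F, x7=T, x8=F is a satisfying assignment.

SATISFIABLE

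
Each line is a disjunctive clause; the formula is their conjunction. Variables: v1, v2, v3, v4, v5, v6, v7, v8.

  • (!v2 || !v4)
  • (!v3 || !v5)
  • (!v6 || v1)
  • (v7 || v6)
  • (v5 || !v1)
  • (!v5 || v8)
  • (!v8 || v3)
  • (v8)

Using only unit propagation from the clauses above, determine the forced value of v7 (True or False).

Unit clause (v8) sets v8 = True.
(v3 || !v8) with v8 = True leaves only v3, so v3 = True.
In (!v3 || !v5), !v3 is now false; !v5 must hold, so v5 = False.
From (v5 || !v1) and v5 = False: v1 = False.
From (!v6 || v1) and v1 = False: v6 = False.
From (v7 || v6) and v6 = False: v7 = True.

True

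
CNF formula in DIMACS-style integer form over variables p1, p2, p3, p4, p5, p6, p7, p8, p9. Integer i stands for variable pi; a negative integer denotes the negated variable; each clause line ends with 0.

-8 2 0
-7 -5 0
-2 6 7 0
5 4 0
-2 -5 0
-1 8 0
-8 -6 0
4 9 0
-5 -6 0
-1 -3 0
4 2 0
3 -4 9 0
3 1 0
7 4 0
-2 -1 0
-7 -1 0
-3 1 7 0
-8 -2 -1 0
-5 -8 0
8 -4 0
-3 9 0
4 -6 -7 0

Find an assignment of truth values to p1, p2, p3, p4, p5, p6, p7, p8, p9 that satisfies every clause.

p1=0, p2=1, p3=1, p4=1, p5=0, p6=0, p7=1, p8=1, p9=1

Check each clause:
  1. {¬p8, p2} — p2 is true.
  2. {¬p7, ¬p5} — ¬p5 is true.
  3. {p6, p7, ¬p2} — p7 is true.
  4. {p5, p4} — p4 is true.
  5. {¬p5, ¬p2} — ¬p5 is true.
  6. {p8, ¬p1} — p8 is true.
  7. {¬p8, ¬p6} — ¬p6 is true.
  8. {p4, p9} — p9 is true.
  9. {¬p6, ¬p5} — ¬p6 is true.
  10. {¬p3, ¬p1} — ¬p1 is true.
  11. {p4, p2} — p2 is true.
  12. {¬p4, p9, p3} — p9 is true.
  13. {p3, p1} — p3 is true.
  14. {p4, p7} — p4 is true.
  15. {¬p2, ¬p1} — ¬p1 is true.
  16. {¬p1, ¬p7} — ¬p1 is true.
  17. {p1, ¬p3, p7} — p7 is true.
  18. {¬p1, ¬p8, ¬p2} — ¬p1 is true.
  19. {¬p8, ¬p5} — ¬p5 is true.
  20. {p8, ¬p4} — p8 is true.
  21. {p9, ¬p3} — p9 is true.
  22. {¬p7, ¬p6, p4} — ¬p6 is true.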